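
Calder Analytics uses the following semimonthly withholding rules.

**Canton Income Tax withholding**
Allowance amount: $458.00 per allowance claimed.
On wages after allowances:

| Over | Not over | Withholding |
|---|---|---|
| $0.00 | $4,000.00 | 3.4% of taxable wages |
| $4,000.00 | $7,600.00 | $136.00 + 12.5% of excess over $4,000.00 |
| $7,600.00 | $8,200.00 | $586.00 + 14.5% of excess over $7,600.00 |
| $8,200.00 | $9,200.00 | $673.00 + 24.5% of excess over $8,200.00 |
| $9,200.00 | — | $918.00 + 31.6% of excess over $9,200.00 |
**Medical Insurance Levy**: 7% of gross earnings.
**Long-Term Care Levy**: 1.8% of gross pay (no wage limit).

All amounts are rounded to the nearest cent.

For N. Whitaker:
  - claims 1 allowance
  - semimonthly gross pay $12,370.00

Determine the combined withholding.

$2,863.55

Canton Income Tax: taxable = $12,370.00 − 1×$458.00 = $11,912.00
  $918.00 + 31.6% × ($11,912.00 − $9,200.00) = $918.00 + 31.6% × $2,712.00 = $1,774.99
Medical Insurance Levy: 7% × $12,370.00 = $865.90
Long-Term Care Levy: 1.8% × $12,370.00 = $222.66
Total: $1,774.99 + $865.90 + $222.66 = $2,863.55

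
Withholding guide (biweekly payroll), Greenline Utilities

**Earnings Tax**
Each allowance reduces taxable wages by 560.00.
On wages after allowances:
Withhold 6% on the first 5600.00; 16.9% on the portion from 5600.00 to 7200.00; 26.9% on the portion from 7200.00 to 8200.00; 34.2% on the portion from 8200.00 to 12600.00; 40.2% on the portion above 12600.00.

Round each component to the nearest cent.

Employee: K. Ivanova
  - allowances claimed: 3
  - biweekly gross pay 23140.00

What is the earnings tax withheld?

5941.92

Earnings Tax: taxable = 23140.00 − 3×560.00 = 21460.00
  2380.20 + 40.2% × (21460.00 − 12600.00) = 2380.20 + 40.2% × 8860.00 = 5941.92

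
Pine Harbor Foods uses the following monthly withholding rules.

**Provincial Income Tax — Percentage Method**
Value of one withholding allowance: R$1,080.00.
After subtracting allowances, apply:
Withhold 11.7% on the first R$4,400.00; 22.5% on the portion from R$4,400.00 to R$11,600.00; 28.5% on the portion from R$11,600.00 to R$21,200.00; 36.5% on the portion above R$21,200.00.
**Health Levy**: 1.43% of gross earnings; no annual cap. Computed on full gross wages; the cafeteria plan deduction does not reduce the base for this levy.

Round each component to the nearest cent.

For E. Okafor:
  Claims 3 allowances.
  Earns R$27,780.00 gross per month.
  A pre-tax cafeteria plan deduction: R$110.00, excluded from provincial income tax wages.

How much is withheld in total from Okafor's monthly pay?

Provincial Income Tax: taxable = R$27,780.00 − R$110.00 − 3×R$1,080.00 = R$24,430.00
  R$4,870.80 + 36.5% × (R$24,430.00 − R$21,200.00) = R$4,870.80 + 36.5% × R$3,230.00 = R$6,049.75
Health Levy: 1.43% × R$27,780.00 = R$397.25
Total: R$6,049.75 + R$397.25 = R$6,447.00

R$6,447.00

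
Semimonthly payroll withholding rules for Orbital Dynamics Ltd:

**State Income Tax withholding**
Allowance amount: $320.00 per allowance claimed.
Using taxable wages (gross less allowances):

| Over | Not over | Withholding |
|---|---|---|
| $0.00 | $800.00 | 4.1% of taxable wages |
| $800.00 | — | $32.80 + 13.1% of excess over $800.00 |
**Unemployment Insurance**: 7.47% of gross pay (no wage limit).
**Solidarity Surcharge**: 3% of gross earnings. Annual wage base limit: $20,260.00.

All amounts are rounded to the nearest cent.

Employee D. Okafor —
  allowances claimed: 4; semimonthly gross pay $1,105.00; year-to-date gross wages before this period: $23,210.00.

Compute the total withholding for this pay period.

$82.54

State Income Tax: taxable = $1,105.00 − 4×$320.00 = $-175.00
  Taxable ≤ 0 → $0.00
Unemployment Insurance: 7.47% × $1,105.00 = $82.54
Solidarity Surcharge: YTD $23,210.00 ≥ cap $20,260.00 → $0.00
Total: $0.00 + $82.54 + $0.00 = $82.54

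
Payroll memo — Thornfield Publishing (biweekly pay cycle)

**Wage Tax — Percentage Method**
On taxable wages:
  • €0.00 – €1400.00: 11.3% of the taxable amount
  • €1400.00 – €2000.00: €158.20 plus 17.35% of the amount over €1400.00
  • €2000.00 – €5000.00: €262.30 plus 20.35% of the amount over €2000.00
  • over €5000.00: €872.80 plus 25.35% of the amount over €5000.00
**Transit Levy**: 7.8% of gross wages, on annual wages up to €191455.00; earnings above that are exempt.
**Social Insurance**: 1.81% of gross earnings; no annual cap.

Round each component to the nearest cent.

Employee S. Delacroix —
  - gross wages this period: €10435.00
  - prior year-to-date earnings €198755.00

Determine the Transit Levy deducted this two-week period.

€0.00

Transit Levy: YTD €198755.00 ≥ cap €191455.00 → €0.00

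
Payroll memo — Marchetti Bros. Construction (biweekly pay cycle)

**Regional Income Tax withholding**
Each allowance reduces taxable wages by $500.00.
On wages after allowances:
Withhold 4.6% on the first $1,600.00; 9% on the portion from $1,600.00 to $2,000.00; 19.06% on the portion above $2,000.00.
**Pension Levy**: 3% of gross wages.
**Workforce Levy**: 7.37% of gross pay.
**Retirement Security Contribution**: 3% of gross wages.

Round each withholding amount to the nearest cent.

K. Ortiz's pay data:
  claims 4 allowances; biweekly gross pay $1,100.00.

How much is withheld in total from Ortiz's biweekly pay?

$147.07

Regional Income Tax: taxable = $1,100.00 − 4×$500.00 = $-900.00
  Taxable ≤ 0 → $0.00
Pension Levy: 3% × $1,100.00 = $33.00
Workforce Levy: 7.37% × $1,100.00 = $81.07
Retirement Security Contribution: 3% × $1,100.00 = $33.00
Total: $0.00 + $33.00 + $81.07 + $33.00 = $147.07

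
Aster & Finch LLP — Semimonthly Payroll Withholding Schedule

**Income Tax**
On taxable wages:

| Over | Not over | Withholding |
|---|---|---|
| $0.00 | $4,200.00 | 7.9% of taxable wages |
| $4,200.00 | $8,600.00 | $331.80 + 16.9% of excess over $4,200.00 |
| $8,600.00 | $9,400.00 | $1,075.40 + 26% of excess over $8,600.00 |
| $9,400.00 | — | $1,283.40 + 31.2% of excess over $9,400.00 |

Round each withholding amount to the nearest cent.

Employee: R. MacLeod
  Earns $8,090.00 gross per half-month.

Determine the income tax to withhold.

$989.21

Income Tax: taxable = $8,090.00
  $331.80 + 16.9% × ($8,090.00 − $4,200.00) = $331.80 + 16.9% × $3,890.00 = $989.21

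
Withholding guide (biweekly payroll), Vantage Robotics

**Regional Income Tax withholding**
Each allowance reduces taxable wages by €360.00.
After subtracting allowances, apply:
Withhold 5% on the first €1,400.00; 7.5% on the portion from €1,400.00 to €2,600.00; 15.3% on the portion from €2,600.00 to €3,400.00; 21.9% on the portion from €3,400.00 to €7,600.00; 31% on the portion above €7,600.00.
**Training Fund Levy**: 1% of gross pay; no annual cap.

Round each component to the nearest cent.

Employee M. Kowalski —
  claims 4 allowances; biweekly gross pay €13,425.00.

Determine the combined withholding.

€2,695.80

Regional Income Tax: taxable = €13,425.00 − 4×€360.00 = €11,985.00
  €1,202.20 + 31% × (€11,985.00 − €7,600.00) = €1,202.20 + 31% × €4,385.00 = €2,561.55
Training Fund Levy: 1% × €13,425.00 = €134.25
Total: €2,561.55 + €134.25 = €2,695.80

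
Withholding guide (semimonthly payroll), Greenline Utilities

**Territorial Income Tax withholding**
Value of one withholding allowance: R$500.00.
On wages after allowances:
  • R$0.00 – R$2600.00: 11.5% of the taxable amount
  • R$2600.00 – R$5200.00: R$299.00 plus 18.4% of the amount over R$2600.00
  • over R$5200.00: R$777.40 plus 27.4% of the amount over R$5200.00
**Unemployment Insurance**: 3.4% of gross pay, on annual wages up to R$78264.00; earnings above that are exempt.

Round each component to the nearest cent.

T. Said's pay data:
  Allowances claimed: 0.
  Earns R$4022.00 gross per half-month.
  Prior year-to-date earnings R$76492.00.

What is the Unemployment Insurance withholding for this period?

Unemployment Insurance: cap R$78264.00 − YTD R$76492.00 = R$1772.00 subject; 3.4% × R$1772.00 = R$60.25

R$60.25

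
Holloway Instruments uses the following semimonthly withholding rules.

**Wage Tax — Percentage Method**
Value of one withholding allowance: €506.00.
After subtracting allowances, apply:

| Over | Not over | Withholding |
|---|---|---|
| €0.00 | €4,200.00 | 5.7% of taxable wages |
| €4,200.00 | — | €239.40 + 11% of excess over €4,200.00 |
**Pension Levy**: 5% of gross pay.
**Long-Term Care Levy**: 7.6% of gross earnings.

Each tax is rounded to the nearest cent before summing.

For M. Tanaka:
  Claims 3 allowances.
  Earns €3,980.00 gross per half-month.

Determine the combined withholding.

Wage Tax: taxable = €3,980.00 − 3×€506.00 = €2,462.00
  5.7% × €2,462.00 = €140.33
Pension Levy: 5% × €3,980.00 = €199.00
Long-Term Care Levy: 7.6% × €3,980.00 = €302.48
Total: €140.33 + €199.00 + €302.48 = €641.81

€641.81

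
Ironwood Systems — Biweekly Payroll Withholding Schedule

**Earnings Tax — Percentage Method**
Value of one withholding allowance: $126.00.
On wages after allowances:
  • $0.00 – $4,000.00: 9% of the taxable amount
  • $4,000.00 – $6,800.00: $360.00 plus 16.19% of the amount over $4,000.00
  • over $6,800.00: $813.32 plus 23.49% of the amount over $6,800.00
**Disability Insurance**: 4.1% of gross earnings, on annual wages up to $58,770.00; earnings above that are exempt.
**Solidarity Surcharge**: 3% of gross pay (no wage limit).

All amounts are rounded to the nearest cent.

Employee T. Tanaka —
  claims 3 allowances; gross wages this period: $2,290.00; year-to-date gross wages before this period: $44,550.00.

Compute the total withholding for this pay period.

$334.67

Earnings Tax: taxable = $2,290.00 − 3×$126.00 = $1,912.00
  9% × $1,912.00 = $172.08
Disability Insurance: 4.1% × $2,290.00 = $93.89
Solidarity Surcharge: 3% × $2,290.00 = $68.70
Total: $172.08 + $93.89 + $68.70 = $334.67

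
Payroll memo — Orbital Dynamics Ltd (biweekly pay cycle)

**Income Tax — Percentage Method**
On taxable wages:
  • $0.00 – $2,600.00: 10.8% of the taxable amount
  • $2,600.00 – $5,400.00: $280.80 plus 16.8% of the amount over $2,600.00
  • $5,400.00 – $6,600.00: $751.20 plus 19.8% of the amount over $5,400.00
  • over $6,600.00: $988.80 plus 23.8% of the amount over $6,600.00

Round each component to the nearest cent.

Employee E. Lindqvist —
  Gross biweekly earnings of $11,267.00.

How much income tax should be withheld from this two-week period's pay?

Income Tax: taxable = $11,267.00
  $988.80 + 23.8% × ($11,267.00 − $6,600.00) = $988.80 + 23.8% × $4,667.00 = $2,099.55

$2,099.55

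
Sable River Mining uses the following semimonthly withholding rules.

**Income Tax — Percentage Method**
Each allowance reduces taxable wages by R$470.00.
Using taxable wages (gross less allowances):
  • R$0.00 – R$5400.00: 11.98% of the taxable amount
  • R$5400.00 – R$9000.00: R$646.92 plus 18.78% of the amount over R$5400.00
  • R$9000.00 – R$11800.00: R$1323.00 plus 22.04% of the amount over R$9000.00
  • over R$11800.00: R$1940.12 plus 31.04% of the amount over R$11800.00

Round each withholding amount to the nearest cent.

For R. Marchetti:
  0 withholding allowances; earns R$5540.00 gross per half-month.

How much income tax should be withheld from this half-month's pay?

Income Tax: taxable = R$5540.00
  R$646.92 + 18.78% × (R$5540.00 − R$5400.00) = R$646.92 + 18.78% × R$140.00 = R$673.21

R$673.21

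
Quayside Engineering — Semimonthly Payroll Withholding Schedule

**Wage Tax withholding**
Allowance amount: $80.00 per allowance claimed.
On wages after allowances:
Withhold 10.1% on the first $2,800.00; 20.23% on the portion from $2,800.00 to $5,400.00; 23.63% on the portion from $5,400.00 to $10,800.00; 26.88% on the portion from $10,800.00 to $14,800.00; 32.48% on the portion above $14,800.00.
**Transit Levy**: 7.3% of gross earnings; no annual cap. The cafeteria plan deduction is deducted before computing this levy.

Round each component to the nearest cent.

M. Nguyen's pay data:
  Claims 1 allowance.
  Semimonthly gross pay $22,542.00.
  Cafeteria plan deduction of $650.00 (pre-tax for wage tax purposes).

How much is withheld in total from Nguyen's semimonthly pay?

$7,035.62

Wage Tax: taxable = $22,542.00 − $650.00 − 1×$80.00 = $21,812.00
  $3,160.00 + 32.48% × ($21,812.00 − $14,800.00) = $3,160.00 + 32.48% × $7,012.00 = $5,437.50
Transit Levy: 7.3% × $21,892.00 = $1,598.12
Total: $5,437.50 + $1,598.12 = $7,035.62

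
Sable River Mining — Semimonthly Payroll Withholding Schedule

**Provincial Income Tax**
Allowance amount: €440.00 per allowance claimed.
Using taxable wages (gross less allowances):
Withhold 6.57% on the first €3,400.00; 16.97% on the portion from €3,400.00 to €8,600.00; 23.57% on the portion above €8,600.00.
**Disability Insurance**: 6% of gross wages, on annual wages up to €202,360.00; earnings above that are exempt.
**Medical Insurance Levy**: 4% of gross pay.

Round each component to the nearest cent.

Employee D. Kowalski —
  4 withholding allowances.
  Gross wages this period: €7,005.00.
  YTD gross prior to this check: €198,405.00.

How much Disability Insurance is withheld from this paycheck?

Disability Insurance: cap €202,360.00 − YTD €198,405.00 = €3,955.00 subject; 6% × €3,955.00 = €237.30

€237.30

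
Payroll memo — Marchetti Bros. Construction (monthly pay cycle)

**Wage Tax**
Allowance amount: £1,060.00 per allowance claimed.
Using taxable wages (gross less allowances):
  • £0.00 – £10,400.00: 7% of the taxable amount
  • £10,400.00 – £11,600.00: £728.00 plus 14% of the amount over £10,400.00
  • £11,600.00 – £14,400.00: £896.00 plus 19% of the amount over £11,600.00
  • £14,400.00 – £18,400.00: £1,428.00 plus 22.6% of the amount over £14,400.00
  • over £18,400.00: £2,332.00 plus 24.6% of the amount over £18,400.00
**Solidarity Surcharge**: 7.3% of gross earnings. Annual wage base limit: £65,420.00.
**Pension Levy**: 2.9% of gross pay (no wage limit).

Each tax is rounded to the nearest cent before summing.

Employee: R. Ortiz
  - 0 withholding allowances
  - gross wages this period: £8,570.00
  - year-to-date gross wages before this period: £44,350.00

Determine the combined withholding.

Wage Tax: taxable = £8,570.00
  7% × £8,570.00 = £599.90
Solidarity Surcharge: 7.3% × £8,570.00 = £625.61
Pension Levy: 2.9% × £8,570.00 = £248.53
Total: £599.90 + £625.61 + £248.53 = £1,474.04

£1,474.04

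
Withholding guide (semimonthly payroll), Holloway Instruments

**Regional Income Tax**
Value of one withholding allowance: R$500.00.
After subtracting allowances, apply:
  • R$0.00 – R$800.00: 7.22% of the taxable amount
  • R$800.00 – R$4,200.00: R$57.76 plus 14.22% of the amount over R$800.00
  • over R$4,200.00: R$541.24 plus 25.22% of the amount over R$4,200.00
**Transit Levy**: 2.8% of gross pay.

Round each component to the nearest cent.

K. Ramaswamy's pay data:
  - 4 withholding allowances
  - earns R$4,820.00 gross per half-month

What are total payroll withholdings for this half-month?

R$479.96

Regional Income Tax: taxable = R$4,820.00 − 4×R$500.00 = R$2,820.00
  R$57.76 + 14.22% × (R$2,820.00 − R$800.00) = R$57.76 + 14.22% × R$2,020.00 = R$345.00
Transit Levy: 2.8% × R$4,820.00 = R$134.96
Total: R$345.00 + R$134.96 = R$479.96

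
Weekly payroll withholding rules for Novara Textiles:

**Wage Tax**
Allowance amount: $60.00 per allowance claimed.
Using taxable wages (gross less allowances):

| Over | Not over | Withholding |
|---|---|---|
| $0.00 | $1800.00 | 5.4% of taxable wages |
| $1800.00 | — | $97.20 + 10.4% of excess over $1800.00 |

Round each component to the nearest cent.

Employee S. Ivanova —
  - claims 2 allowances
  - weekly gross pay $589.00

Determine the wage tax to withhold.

$25.33

Wage Tax: taxable = $589.00 − 2×$60.00 = $469.00
  5.4% × $469.00 = $25.33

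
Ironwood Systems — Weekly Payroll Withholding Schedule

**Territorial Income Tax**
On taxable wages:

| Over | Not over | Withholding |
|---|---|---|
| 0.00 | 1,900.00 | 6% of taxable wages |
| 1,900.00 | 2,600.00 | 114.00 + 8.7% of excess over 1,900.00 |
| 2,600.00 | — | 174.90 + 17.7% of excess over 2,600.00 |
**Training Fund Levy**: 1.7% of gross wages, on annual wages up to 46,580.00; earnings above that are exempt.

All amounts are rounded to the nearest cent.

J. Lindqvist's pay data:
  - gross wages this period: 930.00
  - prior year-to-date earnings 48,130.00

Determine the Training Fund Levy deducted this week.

0.00

Training Fund Levy: YTD 48,130.00 ≥ cap 46,580.00 → 0.00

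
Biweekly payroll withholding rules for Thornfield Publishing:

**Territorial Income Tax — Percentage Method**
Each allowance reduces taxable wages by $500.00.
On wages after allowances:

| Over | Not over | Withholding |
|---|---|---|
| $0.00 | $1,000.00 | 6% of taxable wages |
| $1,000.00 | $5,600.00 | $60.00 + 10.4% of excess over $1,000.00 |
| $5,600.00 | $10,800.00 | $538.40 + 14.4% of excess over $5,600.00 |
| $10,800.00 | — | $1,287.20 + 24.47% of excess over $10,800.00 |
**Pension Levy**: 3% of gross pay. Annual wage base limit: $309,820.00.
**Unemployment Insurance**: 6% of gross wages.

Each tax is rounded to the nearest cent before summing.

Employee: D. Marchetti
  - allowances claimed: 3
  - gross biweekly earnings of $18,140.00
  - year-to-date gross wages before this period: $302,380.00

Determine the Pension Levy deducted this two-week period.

$223.20

Pension Levy: cap $309,820.00 − YTD $302,380.00 = $7,440.00 subject; 3% × $7,440.00 = $223.20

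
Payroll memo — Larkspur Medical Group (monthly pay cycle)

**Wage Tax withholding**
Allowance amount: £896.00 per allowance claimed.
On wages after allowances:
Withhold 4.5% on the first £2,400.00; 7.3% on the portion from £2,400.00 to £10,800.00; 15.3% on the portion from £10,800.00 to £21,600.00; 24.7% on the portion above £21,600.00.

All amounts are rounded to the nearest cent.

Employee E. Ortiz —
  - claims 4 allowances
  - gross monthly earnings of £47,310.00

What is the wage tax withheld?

£7,838.72

Wage Tax: taxable = £47,310.00 − 4×£896.00 = £43,726.00
  £2,373.60 + 24.7% × (£43,726.00 − £21,600.00) = £2,373.60 + 24.7% × £22,126.00 = £7,838.72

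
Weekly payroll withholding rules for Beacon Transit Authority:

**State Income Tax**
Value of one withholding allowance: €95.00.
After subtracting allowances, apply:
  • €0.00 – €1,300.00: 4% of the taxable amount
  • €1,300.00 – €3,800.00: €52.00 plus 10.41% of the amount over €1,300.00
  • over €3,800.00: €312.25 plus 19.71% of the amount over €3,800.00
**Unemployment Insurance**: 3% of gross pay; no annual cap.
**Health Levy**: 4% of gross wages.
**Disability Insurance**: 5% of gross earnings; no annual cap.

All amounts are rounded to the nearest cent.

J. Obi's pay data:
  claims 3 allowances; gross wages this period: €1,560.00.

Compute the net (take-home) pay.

State Income Tax: taxable = €1,560.00 − 3×€95.00 = €1,275.00
  4% × €1,275.00 = €51.00
Unemployment Insurance: 3% × €1,560.00 = €46.80
Health Levy: 4% × €1,560.00 = €62.40
Disability Insurance: 5% × €1,560.00 = €78.00
Total withheld: €51.00 + €46.80 + €62.40 + €78.00 = €238.20
Net pay: €1,560.00 − €238.20 = €1,321.80

€1,321.80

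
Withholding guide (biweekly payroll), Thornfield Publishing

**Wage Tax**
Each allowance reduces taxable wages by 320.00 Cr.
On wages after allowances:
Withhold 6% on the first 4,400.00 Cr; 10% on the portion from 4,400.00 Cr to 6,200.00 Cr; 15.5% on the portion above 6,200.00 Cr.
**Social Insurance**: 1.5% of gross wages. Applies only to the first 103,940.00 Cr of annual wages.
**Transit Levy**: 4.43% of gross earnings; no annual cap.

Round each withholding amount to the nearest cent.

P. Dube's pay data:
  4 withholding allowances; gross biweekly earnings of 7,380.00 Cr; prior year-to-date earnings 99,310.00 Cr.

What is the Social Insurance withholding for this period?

Social Insurance: cap 103,940.00 Cr − YTD 99,310.00 Cr = 4,630.00 Cr subject; 1.5% × 4,630.00 Cr = 69.45 Cr

69.45 Cr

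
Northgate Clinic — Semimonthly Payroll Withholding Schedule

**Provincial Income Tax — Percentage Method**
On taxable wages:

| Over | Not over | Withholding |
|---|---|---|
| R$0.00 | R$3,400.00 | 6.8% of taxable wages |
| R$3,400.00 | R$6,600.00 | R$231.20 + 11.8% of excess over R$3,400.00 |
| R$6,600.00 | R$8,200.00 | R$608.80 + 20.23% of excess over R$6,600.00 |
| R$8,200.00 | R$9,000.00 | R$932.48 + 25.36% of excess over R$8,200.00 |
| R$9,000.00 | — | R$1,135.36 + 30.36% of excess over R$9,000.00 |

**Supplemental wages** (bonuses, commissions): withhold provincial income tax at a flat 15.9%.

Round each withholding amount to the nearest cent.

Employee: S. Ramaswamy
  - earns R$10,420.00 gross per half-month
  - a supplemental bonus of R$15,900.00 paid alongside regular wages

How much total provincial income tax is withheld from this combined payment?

Provincial Income Tax: taxable = R$10,420.00
  R$1,135.36 + 30.36% × (R$10,420.00 − R$9,000.00) = R$1,135.36 + 30.36% × R$1,420.00 = R$1,566.47
Supplemental (15.9% flat on bonus): 15.9% × R$15,900.00 = R$2,528.10
Total provincial income tax: R$1,566.47 + R$2,528.10 = R$4,094.57

R$4,094.57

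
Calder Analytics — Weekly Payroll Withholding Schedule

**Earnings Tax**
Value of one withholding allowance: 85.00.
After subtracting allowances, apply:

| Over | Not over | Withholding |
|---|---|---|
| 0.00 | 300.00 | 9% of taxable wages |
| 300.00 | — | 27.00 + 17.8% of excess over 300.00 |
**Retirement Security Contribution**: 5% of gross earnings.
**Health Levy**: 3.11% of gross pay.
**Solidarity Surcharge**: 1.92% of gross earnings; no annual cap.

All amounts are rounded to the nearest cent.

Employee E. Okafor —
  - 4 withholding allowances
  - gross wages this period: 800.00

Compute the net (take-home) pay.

664.28

Earnings Tax: taxable = 800.00 − 4×85.00 = 460.00
  27.00 + 17.8% × (460.00 − 300.00) = 27.00 + 17.8% × 160.00 = 55.48
Retirement Security Contribution: 5% × 800.00 = 40.00
Health Levy: 3.11% × 800.00 = 24.88
Solidarity Surcharge: 1.92% × 800.00 = 15.36
Total withheld: 55.48 + 40.00 + 24.88 + 15.36 = 135.72
Net pay: 800.00 − 135.72 = 664.28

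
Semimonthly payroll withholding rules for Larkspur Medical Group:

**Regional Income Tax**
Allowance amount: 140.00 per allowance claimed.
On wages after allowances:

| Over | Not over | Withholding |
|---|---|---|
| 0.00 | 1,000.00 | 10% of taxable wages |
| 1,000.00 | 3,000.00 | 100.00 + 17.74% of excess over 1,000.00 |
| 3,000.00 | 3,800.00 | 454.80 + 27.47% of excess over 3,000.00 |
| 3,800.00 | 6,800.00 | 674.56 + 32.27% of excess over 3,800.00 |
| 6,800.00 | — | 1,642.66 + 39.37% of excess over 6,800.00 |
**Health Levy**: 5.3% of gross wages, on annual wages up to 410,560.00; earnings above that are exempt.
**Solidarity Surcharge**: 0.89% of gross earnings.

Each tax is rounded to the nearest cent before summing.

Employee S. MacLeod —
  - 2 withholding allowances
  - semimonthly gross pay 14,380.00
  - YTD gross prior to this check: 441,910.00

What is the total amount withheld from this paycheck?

4,644.65

Regional Income Tax: taxable = 14,380.00 − 2×140.00 = 14,100.00
  1,642.66 + 39.37% × (14,100.00 − 6,800.00) = 1,642.66 + 39.37% × 7,300.00 = 4,516.67
Health Levy: YTD 441,910.00 ≥ cap 410,560.00 → 0.00
Solidarity Surcharge: 0.89% × 14,380.00 = 127.98
Total: 4,516.67 + 0.00 + 127.98 = 4,644.65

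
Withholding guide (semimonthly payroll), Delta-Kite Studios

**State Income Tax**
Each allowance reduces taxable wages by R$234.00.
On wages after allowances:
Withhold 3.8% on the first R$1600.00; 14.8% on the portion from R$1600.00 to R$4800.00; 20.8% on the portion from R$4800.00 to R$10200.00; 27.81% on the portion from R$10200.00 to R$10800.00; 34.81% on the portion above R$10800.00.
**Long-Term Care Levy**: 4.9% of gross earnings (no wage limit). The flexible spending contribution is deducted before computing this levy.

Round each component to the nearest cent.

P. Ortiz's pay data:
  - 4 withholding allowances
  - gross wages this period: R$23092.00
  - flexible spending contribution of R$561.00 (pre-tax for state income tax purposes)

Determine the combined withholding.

State Income Tax: taxable = R$23092.00 − R$561.00 − 4×R$234.00 = R$21595.00
  R$1824.46 + 34.81% × (R$21595.00 − R$10800.00) = R$1824.46 + 34.81% × R$10795.00 = R$5582.20
Long-Term Care Levy: 4.9% × R$22531.00 = R$1104.02
Total: R$5582.20 + R$1104.02 = R$6686.22

R$6686.22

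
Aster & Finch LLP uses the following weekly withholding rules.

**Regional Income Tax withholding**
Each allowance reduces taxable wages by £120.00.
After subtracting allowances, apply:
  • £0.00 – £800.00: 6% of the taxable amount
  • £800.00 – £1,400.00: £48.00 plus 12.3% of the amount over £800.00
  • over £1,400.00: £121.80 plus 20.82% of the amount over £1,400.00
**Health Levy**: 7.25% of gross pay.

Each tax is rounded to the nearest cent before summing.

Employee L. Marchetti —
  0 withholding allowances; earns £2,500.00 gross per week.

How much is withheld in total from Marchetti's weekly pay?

£532.07

Regional Income Tax: taxable = £2,500.00
  £121.80 + 20.82% × (£2,500.00 − £1,400.00) = £121.80 + 20.82% × £1,100.00 = £350.82
Health Levy: 7.25% × £2,500.00 = £181.25
Total: £350.82 + £181.25 = £532.07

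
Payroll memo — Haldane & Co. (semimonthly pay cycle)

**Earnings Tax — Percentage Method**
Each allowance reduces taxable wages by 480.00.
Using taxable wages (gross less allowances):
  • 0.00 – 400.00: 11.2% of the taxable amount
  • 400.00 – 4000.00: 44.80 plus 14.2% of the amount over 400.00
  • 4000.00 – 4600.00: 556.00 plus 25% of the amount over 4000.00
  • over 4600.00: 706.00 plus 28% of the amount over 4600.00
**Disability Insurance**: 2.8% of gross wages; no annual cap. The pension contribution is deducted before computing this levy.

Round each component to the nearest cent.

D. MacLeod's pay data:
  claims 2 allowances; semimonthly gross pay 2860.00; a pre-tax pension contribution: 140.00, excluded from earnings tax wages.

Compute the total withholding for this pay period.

Earnings Tax: taxable = 2860.00 − 140.00 − 2×480.00 = 1760.00
  44.80 + 14.2% × (1760.00 − 400.00) = 44.80 + 14.2% × 1360.00 = 237.92
Disability Insurance: 2.8% × 2720.00 = 76.16
Total: 237.92 + 76.16 = 314.08

314.08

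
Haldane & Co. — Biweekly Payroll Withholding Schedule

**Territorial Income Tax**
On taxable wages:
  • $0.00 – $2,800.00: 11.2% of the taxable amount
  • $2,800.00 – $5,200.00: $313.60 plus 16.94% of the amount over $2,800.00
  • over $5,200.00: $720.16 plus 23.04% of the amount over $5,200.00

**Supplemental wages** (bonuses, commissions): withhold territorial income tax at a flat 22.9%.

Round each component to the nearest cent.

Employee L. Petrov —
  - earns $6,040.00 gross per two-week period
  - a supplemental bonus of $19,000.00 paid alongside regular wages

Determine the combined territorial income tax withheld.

Territorial Income Tax: taxable = $6,040.00
  $720.16 + 23.04% × ($6,040.00 − $5,200.00) = $720.16 + 23.04% × $840.00 = $913.70
Supplemental (22.9% flat on bonus): 22.9% × $19,000.00 = $4,351.00
Total territorial income tax: $913.70 + $4,351.00 = $5,264.70

$5,264.70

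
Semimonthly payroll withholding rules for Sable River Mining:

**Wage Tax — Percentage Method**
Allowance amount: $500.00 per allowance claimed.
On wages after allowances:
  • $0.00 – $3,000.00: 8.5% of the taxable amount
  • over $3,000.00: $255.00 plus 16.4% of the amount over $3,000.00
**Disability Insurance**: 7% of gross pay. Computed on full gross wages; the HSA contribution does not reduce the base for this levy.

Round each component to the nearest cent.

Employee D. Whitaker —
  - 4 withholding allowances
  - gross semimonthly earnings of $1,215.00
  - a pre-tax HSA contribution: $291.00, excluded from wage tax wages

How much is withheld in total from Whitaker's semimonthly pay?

$85.05

Wage Tax: taxable = $1,215.00 − $291.00 − 4×$500.00 = $-1,076.00
  Taxable ≤ 0 → $0.00
Disability Insurance: 7% × $1,215.00 = $85.05
Total: $0.00 + $85.05 = $85.05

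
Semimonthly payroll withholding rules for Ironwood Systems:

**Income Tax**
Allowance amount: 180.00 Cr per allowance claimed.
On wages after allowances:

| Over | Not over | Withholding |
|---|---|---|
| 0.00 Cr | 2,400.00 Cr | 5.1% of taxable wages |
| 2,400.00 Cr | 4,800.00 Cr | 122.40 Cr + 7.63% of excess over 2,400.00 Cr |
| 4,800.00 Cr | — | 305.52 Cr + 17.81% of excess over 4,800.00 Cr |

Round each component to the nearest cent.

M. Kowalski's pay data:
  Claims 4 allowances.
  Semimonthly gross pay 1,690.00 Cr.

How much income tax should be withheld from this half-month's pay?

49.47 Cr

Income Tax: taxable = 1,690.00 Cr − 4×180.00 Cr = 970.00 Cr
  5.1% × 970.00 Cr = 49.47 Cr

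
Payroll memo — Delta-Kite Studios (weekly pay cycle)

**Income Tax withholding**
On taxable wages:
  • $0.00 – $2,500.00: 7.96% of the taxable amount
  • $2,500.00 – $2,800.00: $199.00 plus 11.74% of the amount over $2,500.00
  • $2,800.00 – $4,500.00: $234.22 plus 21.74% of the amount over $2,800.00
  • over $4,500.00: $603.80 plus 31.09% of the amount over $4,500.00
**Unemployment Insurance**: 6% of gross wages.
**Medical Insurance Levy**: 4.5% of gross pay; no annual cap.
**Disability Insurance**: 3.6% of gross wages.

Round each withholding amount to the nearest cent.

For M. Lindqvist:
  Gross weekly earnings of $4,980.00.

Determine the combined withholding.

$1,455.21

Income Tax: taxable = $4,980.00
  $603.80 + 31.09% × ($4,980.00 − $4,500.00) = $603.80 + 31.09% × $480.00 = $753.03
Unemployment Insurance: 6% × $4,980.00 = $298.80
Medical Insurance Levy: 4.5% × $4,980.00 = $224.10
Disability Insurance: 3.6% × $4,980.00 = $179.28
Total: $753.03 + $298.80 + $224.10 + $179.28 = $1,455.21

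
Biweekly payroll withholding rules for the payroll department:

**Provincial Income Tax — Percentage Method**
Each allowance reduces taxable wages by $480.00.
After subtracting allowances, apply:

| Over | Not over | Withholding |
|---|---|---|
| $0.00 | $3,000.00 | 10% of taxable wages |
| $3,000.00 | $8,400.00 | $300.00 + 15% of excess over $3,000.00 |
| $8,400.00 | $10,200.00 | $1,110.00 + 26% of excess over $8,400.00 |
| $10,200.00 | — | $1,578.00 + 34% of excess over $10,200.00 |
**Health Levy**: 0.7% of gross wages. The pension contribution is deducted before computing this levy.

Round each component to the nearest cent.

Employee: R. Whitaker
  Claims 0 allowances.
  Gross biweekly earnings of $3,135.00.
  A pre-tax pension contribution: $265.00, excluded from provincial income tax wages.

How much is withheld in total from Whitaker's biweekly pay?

Provincial Income Tax: taxable = $3,135.00 − $265.00 = $2,870.00
  10% × $2,870.00 = $287.00
Health Levy: 0.7% × $2,870.00 = $20.09
Total: $287.00 + $20.09 = $307.09

$307.09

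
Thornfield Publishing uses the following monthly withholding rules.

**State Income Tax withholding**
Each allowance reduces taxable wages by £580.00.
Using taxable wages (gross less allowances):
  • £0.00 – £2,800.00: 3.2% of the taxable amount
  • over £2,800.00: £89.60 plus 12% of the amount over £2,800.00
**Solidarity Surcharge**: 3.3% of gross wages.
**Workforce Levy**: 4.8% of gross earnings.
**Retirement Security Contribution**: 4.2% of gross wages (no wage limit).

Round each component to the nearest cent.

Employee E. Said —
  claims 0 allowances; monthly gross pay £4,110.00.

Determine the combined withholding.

£752.33

State Income Tax: taxable = £4,110.00
  £89.60 + 12% × (£4,110.00 − £2,800.00) = £89.60 + 12% × £1,310.00 = £246.80
Solidarity Surcharge: 3.3% × £4,110.00 = £135.63
Workforce Levy: 4.8% × £4,110.00 = £197.28
Retirement Security Contribution: 4.2% × £4,110.00 = £172.62
Total: £246.80 + £135.63 + £197.28 + £172.62 = £752.33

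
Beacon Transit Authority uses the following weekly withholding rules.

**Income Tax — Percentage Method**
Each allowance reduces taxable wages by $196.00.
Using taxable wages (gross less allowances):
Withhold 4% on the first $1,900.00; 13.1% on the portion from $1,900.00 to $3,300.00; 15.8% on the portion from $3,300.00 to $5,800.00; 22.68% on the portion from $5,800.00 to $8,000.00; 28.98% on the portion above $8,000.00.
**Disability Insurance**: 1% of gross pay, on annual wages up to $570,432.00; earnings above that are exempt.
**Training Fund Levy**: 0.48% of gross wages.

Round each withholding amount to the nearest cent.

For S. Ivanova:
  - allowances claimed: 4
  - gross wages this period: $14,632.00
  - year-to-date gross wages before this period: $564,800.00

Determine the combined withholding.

$2,974.66

Income Tax: taxable = $14,632.00 − 4×$196.00 = $13,848.00
  $1,153.36 + 28.98% × ($13,848.00 − $8,000.00) = $1,153.36 + 28.98% × $5,848.00 = $2,848.11
Disability Insurance: cap $570,432.00 − YTD $564,800.00 = $5,632.00 subject; 1% × $5,632.00 = $56.32
Training Fund Levy: 0.48% × $14,632.00 = $70.23
Total: $2,848.11 + $56.32 + $70.23 = $2,974.66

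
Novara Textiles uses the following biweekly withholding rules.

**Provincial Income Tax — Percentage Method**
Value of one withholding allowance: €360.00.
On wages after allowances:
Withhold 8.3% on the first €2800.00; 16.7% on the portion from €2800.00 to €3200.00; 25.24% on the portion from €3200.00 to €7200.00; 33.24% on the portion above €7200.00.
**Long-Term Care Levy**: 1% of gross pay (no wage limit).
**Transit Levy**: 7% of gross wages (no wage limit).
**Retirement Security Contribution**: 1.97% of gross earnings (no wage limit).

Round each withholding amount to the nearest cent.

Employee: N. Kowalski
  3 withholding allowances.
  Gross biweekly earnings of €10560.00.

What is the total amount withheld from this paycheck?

€3119.50

Provincial Income Tax: taxable = €10560.00 − 3×€360.00 = €9480.00
  €1308.80 + 33.24% × (€9480.00 − €7200.00) = €1308.80 + 33.24% × €2280.00 = €2066.67
Long-Term Care Levy: 1% × €10560.00 = €105.60
Transit Levy: 7% × €10560.00 = €739.20
Retirement Security Contribution: 1.97% × €10560.00 = €208.03
Total: €2066.67 + €105.60 + €739.20 + €208.03 = €3119.50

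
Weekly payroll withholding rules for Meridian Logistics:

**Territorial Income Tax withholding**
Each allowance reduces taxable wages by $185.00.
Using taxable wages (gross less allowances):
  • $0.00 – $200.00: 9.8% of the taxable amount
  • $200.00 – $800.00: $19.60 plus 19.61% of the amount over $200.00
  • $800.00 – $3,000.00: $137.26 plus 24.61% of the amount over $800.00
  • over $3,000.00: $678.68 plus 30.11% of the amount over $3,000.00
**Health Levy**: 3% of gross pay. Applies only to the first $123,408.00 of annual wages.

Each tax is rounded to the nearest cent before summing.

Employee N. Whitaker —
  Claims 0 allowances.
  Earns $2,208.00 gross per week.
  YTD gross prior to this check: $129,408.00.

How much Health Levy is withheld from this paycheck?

Health Levy: YTD $129,408.00 ≥ cap $123,408.00 → $0.00

$0.00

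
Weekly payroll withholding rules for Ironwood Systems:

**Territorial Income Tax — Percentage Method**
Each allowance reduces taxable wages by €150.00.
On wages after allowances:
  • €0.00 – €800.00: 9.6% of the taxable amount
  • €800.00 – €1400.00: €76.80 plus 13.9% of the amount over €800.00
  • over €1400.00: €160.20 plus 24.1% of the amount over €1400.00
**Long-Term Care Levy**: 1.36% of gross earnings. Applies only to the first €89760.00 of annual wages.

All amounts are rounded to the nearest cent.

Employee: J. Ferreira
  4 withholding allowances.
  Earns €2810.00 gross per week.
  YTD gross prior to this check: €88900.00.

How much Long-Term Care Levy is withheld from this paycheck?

€11.70

Long-Term Care Levy: cap €89760.00 − YTD €88900.00 = €860.00 subject; 1.36% × €860.00 = €11.70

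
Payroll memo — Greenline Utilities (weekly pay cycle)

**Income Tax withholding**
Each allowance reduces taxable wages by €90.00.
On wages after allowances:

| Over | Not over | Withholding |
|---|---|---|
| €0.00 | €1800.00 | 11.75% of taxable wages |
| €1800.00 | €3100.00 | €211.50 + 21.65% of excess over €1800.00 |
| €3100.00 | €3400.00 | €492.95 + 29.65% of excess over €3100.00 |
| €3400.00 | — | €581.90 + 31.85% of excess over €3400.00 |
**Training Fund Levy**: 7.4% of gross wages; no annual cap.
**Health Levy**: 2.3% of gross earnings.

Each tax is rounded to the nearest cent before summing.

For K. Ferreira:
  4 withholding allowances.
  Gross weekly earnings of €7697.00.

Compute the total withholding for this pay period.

Income Tax: taxable = €7697.00 − 4×€90.00 = €7337.00
  €581.90 + 31.85% × (€7337.00 − €3400.00) = €581.90 + 31.85% × €3937.00 = €1835.83
Training Fund Levy: 7.4% × €7697.00 = €569.58
Health Levy: 2.3% × €7697.00 = €177.03
Total: €1835.83 + €569.58 + €177.03 = €2582.44

€2582.44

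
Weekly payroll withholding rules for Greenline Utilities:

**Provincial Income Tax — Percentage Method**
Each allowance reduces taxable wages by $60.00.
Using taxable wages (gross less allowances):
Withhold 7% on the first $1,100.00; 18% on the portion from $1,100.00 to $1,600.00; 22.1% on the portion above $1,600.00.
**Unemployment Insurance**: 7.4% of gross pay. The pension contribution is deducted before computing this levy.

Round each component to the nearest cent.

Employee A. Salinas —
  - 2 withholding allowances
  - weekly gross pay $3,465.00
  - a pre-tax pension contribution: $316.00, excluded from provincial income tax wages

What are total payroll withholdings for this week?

Provincial Income Tax: taxable = $3,465.00 − $316.00 − 2×$60.00 = $3,029.00
  $167.00 + 22.1% × ($3,029.00 − $1,600.00) = $167.00 + 22.1% × $1,429.00 = $482.81
Unemployment Insurance: 7.4% × $3,149.00 = $233.03
Total: $482.81 + $233.03 = $715.84

$715.84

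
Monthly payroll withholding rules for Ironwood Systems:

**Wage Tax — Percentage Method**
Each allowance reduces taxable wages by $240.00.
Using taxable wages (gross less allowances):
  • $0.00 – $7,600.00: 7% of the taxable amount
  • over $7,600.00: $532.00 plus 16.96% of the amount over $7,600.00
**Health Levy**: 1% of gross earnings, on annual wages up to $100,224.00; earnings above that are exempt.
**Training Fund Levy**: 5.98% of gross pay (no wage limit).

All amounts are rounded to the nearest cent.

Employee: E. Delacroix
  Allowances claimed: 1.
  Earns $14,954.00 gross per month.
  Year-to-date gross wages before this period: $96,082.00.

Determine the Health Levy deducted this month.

Health Levy: cap $100,224.00 − YTD $96,082.00 = $4,142.00 subject; 1% × $4,142.00 = $41.42

$41.42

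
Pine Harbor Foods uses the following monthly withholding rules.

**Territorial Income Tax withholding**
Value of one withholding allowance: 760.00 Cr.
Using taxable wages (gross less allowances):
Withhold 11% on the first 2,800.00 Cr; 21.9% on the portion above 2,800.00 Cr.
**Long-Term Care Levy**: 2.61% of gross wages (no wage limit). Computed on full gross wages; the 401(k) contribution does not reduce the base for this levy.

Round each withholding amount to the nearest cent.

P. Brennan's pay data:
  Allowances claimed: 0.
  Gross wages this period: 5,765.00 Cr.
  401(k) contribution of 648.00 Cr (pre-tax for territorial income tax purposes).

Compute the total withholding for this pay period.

965.89 Cr

Territorial Income Tax: taxable = 5,765.00 Cr − 648.00 Cr = 5,117.00 Cr
  308.00 Cr + 21.9% × (5,117.00 Cr − 2,800.00 Cr) = 308.00 Cr + 21.9% × 2,317.00 Cr = 815.42 Cr
Long-Term Care Levy: 2.61% × 5,765.00 Cr = 150.47 Cr
Total: 815.42 Cr + 150.47 Cr = 965.89 Cr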